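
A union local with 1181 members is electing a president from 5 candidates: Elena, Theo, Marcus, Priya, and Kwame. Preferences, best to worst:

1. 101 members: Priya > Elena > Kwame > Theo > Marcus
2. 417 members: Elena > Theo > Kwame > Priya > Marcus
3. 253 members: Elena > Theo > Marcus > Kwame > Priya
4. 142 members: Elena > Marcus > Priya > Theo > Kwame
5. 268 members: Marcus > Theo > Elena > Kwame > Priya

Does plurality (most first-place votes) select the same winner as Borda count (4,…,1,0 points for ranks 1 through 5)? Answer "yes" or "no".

yes

Plurality — first-place votes: Elena 812, Theo 0, Marcus 268, Priya 101, Kwame 0. Winner: Elena.
Borda — scores: Elena 4087, Theo 3057, Marcus 2004, Priya 1105, Kwame 1557. Winner: Elena.
The two methods agree.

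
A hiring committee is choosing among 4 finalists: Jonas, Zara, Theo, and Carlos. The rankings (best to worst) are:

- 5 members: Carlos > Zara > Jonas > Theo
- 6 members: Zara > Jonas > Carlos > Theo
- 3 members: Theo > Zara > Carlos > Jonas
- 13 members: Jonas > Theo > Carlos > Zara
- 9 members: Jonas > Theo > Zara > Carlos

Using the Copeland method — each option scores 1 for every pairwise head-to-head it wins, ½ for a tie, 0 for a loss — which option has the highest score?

Jonas

Jonas: beats Zara, Theo, and Carlos → score 3.
Zara: ties Carlos; loses to Jonas and Theo → score 0.5.
Theo: beats Zara and Carlos; loses to Jonas → score 2.
Carlos: ties Zara; loses to Jonas and Theo → score 0.5.
Jonas has the best pairwise record.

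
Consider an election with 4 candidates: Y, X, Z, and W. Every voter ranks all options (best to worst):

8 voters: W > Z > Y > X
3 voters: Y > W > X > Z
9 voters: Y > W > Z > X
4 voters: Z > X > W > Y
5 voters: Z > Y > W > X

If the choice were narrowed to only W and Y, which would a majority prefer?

Voters preferring W to Y: 12; preferring Y to W: 17.
Y wins the head-to-head.

Y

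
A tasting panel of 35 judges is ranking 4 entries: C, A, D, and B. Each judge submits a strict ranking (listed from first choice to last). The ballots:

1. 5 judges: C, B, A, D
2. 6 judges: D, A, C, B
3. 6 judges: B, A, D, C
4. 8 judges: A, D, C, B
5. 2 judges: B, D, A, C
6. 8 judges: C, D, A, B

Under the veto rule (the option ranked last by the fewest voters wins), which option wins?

Last-place votes: C 8, A 0, D 5, B 22.
A is ranked last by the fewest voters, so A wins.

A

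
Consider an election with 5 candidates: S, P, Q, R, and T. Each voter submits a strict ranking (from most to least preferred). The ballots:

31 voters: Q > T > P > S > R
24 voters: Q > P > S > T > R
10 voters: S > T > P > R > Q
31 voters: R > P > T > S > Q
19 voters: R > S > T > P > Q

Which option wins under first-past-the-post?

First-place votes: S 10, P 0, Q 55, R 50, T 0.
Q has the most first-place votes.

Q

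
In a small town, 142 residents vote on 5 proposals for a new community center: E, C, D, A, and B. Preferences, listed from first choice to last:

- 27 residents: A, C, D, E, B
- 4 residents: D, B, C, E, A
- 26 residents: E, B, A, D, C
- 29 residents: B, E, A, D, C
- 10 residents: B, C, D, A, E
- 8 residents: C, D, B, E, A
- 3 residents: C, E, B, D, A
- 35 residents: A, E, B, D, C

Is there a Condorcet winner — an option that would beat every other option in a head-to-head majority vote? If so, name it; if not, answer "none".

none

Checking pairwise contests:
A beats E 72–70.
E beats C 90–52.
E beats D 93–49.
B beats A 80–62.
E beats B 91–51.
Every option loses at least one head-to-head, so there is no Condorcet winner.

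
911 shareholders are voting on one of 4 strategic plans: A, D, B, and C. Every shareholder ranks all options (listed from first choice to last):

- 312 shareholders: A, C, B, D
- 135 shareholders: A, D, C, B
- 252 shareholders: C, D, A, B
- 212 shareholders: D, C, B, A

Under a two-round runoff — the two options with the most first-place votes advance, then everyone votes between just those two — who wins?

Round 1 first-place votes: A 447, D 212, B 0, C 252.
A and C advance.
Runoff: A is preferred to C by 447 voters; C by 464.
C wins the runoff.

C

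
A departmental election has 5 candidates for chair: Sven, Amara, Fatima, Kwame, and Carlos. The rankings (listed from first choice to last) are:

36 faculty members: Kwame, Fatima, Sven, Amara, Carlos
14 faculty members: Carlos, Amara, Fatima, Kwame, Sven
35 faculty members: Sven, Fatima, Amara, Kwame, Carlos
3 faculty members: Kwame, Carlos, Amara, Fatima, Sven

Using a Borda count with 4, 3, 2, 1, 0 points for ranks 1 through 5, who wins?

Sven: 36·2 + 14·0 + 35·4 + 3·0 = 212
Amara: 36·1 + 14·3 + 35·2 + 3·2 = 154
Fatima: 36·3 + 14·2 + 35·3 + 3·1 = 244
Kwame: 36·4 + 14·1 + 35·1 + 3·4 = 205
Carlos: 36·0 + 14·4 + 35·0 + 3·3 = 65
Fatima has the highest Borda score (244).

Fatima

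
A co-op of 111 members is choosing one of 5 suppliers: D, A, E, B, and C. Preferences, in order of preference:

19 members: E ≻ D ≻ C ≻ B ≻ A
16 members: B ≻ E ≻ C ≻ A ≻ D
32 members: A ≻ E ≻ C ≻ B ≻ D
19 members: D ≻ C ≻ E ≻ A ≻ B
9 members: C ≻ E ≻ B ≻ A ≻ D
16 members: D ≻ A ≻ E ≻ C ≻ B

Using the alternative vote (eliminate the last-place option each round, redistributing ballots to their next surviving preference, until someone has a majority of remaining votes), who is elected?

E

Round 1: D 35, A 32, E 19, B 16, C 9. Eliminate C.
Round 2: D 35, A 32, E 28, B 16. Eliminate B.
Round 3: D 35, A 32, E 44. Eliminate A.
Round 4: D 35, E 76. E has a majority.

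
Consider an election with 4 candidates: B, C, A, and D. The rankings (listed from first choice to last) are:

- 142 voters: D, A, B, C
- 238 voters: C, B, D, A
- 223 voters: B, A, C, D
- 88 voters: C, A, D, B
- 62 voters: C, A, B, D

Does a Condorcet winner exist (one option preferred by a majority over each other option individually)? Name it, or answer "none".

C

C vs B: 388–365 for C.
C vs A: 388–365 for C.
C vs D: 611–142 for C.
C beats every other option head-to-head.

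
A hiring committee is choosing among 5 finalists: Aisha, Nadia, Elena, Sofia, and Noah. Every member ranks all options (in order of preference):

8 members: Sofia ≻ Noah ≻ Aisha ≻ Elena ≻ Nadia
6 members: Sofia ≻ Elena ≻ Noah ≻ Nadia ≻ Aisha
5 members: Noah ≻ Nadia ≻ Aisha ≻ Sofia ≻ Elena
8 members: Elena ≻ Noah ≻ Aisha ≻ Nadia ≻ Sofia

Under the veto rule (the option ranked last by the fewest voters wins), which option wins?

Last-place votes: Aisha 6, Nadia 8, Elena 5, Sofia 8, Noah 0.
Noah is ranked last by the fewest voters, so Noah wins.

Noah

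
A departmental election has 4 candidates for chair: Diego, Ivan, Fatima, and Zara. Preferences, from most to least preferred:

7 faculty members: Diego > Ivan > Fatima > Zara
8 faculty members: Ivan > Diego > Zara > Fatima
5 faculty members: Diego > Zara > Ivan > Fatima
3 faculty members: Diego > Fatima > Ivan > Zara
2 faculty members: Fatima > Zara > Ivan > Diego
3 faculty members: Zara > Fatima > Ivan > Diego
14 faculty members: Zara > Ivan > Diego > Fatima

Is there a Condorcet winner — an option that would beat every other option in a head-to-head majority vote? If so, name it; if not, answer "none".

none

Checking pairwise contests:
Ivan beats Diego 27–15.
Zara beats Ivan 24–18.
Diego beats Fatima 37–5.
Diego beats Zara 23–19.
Every option loses at least one head-to-head, so there is no Condorcet winner.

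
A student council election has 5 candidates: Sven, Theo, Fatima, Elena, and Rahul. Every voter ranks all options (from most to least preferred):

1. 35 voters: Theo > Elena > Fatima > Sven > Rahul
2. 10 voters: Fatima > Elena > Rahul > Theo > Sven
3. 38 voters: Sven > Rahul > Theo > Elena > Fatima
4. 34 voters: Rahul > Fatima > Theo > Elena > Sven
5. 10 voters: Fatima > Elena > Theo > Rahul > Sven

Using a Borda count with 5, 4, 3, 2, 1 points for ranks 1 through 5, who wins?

Sven: 35·2 + 10·1 + 38·5 + 34·1 + 10·1 = 314
Theo: 35·5 + 10·2 + 38·3 + 34·3 + 10·3 = 441
Fatima: 35·3 + 10·5 + 38·1 + 34·4 + 10·5 = 379
Elena: 35·4 + 10·4 + 38·2 + 34·2 + 10·4 = 364
Rahul: 35·1 + 10·3 + 38·4 + 34·5 + 10·2 = 407
Theo has the highest Borda score (441).

Theo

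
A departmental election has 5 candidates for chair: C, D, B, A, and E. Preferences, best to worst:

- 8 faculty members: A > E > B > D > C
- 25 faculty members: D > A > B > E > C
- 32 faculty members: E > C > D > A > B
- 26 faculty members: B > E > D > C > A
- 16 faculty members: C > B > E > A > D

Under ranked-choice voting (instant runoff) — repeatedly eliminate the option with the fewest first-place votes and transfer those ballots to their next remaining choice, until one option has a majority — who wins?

Round 1: C 16, D 25, B 26, A 8, E 32. Eliminate A.
Round 2: C 16, D 25, B 26, E 40. Eliminate C.
Round 3: D 25, B 42, E 40. Eliminate D.
Round 4: B 67, E 40. B has a majority.

B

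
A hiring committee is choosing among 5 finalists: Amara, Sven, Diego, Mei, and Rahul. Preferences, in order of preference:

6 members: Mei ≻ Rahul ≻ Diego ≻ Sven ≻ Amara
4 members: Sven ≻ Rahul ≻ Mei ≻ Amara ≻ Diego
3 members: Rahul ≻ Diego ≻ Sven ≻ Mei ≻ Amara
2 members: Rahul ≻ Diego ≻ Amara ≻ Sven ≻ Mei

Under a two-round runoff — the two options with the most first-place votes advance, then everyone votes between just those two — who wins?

Round 1 first-place votes: Amara 0, Sven 4, Diego 0, Mei 6, Rahul 5.
Mei and Rahul advance.
Runoff: Mei is preferred to Rahul by 6 voters; Rahul by 9.
Rahul wins the runoff.

Rahul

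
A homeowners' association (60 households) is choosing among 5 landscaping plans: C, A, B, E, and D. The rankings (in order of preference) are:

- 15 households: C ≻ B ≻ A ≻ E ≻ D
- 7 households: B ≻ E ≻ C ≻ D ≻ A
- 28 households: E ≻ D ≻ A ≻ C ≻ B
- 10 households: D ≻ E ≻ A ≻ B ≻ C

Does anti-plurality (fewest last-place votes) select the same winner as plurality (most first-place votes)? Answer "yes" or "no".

yes

Anti-plurality — last-place votes: C 10, A 7, B 28, E 0, D 15. Winner: E.
Plurality — first-place votes: C 15, A 0, B 7, E 28, D 10. Winner: E.
The two methods agree.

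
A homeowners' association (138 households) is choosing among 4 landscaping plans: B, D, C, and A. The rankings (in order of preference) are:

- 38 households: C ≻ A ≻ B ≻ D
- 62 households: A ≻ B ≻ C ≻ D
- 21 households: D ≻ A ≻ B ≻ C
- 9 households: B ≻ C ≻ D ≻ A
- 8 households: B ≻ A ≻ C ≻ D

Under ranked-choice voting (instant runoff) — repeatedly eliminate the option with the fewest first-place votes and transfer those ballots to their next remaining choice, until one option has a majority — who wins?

Round 1: B 17, D 21, C 38, A 62. Eliminate B.
Round 2: D 21, C 47, A 70. A has a majority.

A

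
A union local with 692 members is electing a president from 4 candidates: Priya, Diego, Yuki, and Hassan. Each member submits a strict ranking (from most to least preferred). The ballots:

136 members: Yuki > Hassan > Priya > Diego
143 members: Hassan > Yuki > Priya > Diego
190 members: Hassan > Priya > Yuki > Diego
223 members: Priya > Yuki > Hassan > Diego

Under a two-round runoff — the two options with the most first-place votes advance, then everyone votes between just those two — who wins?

Round 1 first-place votes: Priya 223, Diego 0, Yuki 136, Hassan 333.
Hassan and Priya advance.
Runoff: Hassan is preferred to Priya by 469 voters; Priya by 223.
Hassan wins the runoff.

Hassan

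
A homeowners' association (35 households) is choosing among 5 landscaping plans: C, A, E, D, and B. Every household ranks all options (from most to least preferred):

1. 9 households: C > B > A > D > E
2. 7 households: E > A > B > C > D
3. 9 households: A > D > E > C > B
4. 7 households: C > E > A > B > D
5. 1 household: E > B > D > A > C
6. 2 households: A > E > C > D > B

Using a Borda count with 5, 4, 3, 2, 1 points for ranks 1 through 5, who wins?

C: 9·5 + 7·2 + 9·2 + 7·5 + 1·1 + 2·3 = 119
A: 9·3 + 7·4 + 9·5 + 7·3 + 1·2 + 2·5 = 133
E: 9·1 + 7·5 + 9·3 + 7·4 + 1·5 + 2·4 = 112
D: 9·2 + 7·1 + 9·4 + 7·1 + 1·3 + 2·2 = 75
B: 9·4 + 7·3 + 9·1 + 7·2 + 1·4 + 2·1 = 86
A has the highest Borda score (133).

A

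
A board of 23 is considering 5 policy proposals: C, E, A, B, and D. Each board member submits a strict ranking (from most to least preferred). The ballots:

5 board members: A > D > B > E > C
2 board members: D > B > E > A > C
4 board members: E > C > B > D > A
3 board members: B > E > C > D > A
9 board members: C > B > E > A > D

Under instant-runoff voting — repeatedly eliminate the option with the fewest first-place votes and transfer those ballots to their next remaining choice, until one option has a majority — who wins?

Round 1: C 9, E 4, A 5, B 3, D 2. Eliminate D.
Round 2: C 9, E 4, A 5, B 5. Eliminate E.
Round 3: C 13, A 5, B 5. C has a majority.

C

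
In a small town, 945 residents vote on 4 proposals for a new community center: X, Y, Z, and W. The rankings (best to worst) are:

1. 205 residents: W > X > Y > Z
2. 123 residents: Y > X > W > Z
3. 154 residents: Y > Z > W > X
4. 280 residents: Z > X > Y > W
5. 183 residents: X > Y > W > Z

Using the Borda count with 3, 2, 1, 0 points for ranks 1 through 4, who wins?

X: 205·2 + 123·2 + 154·0 + 280·2 + 183·3 = 1765
Y: 205·1 + 123·3 + 154·3 + 280·1 + 183·2 = 1682
Z: 205·0 + 123·0 + 154·2 + 280·3 + 183·0 = 1148
W: 205·3 + 123·1 + 154·1 + 280·0 + 183·1 = 1075
X has the highest Borda score (1765).

X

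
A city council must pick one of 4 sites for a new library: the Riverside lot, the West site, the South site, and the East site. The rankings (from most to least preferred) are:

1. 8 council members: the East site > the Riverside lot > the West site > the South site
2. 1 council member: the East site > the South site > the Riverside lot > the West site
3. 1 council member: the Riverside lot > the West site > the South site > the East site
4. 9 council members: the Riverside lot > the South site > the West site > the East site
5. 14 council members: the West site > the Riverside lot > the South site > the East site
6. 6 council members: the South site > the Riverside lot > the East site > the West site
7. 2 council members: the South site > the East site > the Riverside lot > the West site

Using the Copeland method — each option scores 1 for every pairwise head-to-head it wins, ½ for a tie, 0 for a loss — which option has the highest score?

the Riverside lot: beats the West site, the South site, and the East site → score 3.
the West site: beats the South site and the East site; loses to the Riverside lot → score 2.
the South site: beats the East site; loses to the Riverside lot and the West site → score 1.
the East site: loses to the Riverside lot, the West site, and the South site → score 0.
the Riverside lot has the best pairwise record.

the Riverside lot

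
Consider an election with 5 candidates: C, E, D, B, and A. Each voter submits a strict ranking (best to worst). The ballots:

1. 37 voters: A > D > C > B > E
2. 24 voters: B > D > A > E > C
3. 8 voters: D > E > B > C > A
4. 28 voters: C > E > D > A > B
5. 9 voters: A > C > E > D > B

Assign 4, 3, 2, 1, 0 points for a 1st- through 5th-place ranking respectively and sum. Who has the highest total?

C: 37·2 + 24·0 + 8·1 + 28·4 + 9·3 = 221
E: 37·0 + 24·1 + 8·3 + 28·3 + 9·2 = 150
D: 37·3 + 24·3 + 8·4 + 28·2 + 9·1 = 280
B: 37·1 + 24·4 + 8·2 + 28·0 + 9·0 = 149
A: 37·4 + 24·2 + 8·0 + 28·1 + 9·4 = 260
D has the highest Borda score (280).

D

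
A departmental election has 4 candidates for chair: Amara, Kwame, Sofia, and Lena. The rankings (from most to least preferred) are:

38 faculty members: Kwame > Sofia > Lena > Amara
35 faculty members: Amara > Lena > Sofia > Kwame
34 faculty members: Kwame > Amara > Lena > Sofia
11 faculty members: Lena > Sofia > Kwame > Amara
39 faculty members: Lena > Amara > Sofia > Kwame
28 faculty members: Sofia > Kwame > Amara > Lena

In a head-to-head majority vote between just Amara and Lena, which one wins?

Voters preferring Amara to Lena: 97; preferring Lena to Amara: 88.
Amara wins the head-to-head.

Amara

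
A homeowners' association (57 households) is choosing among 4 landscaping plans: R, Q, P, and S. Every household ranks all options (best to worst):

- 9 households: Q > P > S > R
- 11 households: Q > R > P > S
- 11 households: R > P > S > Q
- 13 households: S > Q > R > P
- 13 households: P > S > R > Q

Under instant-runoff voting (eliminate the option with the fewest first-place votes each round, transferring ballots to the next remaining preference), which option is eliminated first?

R

Round 1: R 11, Q 20, P 13, S 13. Eliminate R.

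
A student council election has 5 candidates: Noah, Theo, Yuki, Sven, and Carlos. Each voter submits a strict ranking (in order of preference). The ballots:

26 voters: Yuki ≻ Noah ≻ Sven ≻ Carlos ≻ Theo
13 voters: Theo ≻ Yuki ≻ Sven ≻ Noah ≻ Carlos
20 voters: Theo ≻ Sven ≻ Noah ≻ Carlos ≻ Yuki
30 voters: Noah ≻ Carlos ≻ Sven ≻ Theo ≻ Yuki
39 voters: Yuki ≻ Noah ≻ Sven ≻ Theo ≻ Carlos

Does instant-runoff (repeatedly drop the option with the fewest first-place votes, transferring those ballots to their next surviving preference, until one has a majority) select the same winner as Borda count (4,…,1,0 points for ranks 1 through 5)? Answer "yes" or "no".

no

Instant-runoff — R1 Noah 30, Theo 33, Yuki 65, Sven 0, Carlos 0 (Yuki winner). Winner: Yuki.
Borda — scores: Noah 368, Theo 201, Yuki 299, Sven 276, Carlos 136. Winner: Noah.
The two methods disagree.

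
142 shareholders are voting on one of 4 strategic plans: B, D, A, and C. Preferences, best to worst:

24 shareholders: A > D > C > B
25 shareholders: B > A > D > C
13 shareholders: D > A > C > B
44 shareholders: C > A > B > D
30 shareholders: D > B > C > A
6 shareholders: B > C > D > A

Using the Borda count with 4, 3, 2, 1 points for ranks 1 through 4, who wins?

B: 24·1 + 25·4 + 13·1 + 44·2 + 30·3 + 6·4 = 339
D: 24·3 + 25·2 + 13·4 + 44·1 + 30·4 + 6·2 = 350
A: 24·4 + 25·3 + 13·3 + 44·3 + 30·1 + 6·1 = 378
C: 24·2 + 25·1 + 13·2 + 44·4 + 30·2 + 6·3 = 353
A has the highest Borda score (378).

A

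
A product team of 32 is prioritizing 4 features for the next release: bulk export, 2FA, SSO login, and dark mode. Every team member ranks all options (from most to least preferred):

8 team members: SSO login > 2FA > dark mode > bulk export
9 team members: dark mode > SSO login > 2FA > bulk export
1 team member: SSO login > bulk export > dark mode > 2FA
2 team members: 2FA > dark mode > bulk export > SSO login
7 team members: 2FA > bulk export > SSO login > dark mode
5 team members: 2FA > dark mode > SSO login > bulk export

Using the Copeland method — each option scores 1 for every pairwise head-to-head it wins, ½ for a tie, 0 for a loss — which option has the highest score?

SSO login

bulk export: loses to 2FA, SSO login, and dark mode → score 0.
2FA: beats bulk export and dark mode; loses to SSO login → score 2.
SSO login: beats bulk export and 2FA; ties dark mode → score 2.5.
dark mode: beats bulk export; ties SSO login; loses to 2FA → score 1.5.
SSO login has the best pairwise record.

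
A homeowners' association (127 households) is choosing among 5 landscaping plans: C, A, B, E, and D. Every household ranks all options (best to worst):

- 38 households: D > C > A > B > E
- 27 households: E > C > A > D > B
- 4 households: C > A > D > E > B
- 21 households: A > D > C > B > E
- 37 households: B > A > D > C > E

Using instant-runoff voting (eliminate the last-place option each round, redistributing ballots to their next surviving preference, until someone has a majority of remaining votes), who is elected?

D

Round 1: C 4, A 21, B 37, E 27, D 38. Eliminate C.
Round 2: A 25, B 37, E 27, D 38. Eliminate A.
Round 3: B 37, E 27, D 63. Eliminate E.
Round 4: B 37, D 90. D has a majority.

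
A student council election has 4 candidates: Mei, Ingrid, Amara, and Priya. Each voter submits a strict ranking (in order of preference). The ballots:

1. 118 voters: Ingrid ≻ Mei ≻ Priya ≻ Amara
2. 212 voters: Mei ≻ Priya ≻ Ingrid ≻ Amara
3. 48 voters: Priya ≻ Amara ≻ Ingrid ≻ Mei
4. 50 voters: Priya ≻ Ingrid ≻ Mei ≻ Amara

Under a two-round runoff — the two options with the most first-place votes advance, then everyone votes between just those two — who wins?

Ingrid

Round 1 first-place votes: Mei 212, Ingrid 118, Amara 0, Priya 98.
Mei and Ingrid advance.
Runoff: Mei is preferred to Ingrid by 212 voters; Ingrid by 216.
Ingrid wins the runoff.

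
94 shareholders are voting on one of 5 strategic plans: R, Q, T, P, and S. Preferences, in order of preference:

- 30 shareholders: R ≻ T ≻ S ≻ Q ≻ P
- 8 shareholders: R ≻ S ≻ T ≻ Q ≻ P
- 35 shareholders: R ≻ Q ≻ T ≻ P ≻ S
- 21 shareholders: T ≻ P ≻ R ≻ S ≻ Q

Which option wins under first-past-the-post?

R

First-place votes: R 73, Q 0, T 21, P 0, S 0.
R has the most first-place votes.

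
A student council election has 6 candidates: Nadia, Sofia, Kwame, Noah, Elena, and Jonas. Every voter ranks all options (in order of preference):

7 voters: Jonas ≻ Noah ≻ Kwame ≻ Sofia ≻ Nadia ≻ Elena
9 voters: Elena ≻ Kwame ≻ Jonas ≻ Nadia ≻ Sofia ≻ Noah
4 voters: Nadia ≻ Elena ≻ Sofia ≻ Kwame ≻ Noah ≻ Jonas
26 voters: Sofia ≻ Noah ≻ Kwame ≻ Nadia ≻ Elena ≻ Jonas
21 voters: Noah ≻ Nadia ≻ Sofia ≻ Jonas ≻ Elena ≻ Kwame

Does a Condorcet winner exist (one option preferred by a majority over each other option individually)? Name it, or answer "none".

none

Checking pairwise contests:
Kwame beats Nadia 42–25.
Nadia beats Sofia 34–33.
Sofia beats Kwame 51–16.
Sofia beats Noah 39–28.
Nadia beats Elena 58–9.
Nadia beats Jonas 51–16.
Every option loses at least one head-to-head, so there is no Condorcet winner.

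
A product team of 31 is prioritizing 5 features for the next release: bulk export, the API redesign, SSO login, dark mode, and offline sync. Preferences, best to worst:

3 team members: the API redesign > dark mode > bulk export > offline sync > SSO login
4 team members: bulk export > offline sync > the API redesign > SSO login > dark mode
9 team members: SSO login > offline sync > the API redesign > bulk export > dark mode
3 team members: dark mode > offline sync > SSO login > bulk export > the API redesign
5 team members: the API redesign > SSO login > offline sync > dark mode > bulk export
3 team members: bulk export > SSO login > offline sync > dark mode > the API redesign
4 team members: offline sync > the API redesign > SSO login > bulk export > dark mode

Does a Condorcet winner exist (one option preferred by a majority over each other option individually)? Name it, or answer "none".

none

Checking pairwise contests:
the API redesign beats bulk export 21–10.
offline sync beats the API redesign 23–8.
the API redesign beats SSO login 16–15.
bulk export beats dark mode 20–11.
SSO login beats offline sync 17–14.
Every option loses at least one head-to-head, so there is no Condorcet winner.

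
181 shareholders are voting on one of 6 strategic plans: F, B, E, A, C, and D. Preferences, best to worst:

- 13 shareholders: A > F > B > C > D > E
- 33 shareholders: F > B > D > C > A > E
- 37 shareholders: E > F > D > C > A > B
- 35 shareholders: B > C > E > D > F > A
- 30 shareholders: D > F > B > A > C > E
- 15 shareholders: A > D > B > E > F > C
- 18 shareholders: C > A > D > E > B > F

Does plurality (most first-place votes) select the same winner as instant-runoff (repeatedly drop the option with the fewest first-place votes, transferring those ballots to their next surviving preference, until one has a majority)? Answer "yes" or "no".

yes

Plurality — first-place votes: F 33, B 35, E 37, A 28, C 18, D 30. Winner: E.
Instant-runoff — R1 F 33, B 35, E 37, A 28, C 18, D 30 (C out); R2 F 33, B 35, E 37, A 46, D 30 (D out); R3 F 63, B 35, E 37, A 46 (B out); R4 F 63, E 72, A 46 (A out); R5 F 76, E 105 (E winner). Winner: E.
The two methods agree.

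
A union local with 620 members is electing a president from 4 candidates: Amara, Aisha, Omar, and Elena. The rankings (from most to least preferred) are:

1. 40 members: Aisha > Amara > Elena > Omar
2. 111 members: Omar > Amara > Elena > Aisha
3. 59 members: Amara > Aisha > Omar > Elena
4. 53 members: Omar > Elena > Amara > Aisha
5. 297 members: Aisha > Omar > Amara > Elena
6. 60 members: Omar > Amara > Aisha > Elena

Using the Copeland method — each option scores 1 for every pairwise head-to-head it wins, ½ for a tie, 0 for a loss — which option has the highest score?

Amara: beats Elena; loses to Aisha and Omar → score 1.
Aisha: beats Amara, Omar, and Elena → score 3.
Omar: beats Amara and Elena; loses to Aisha → score 2.
Elena: loses to Amara, Aisha, and Omar → score 0.
Aisha has the best pairwise record.

Aisha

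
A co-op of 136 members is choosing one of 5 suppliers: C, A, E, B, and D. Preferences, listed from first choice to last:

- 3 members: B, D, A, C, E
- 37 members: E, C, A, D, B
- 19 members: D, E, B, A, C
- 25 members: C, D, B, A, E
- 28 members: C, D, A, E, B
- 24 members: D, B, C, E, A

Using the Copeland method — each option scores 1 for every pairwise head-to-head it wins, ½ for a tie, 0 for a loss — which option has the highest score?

C: beats A, E, B, and D → score 4.
A: loses to C, E, B, and D → score 0.
E: beats A and B; loses to C and D → score 2.
B: beats A; loses to C, E, and D → score 1.
D: beats A, E, and B; loses to C → score 3.
C has the best pairwise record.

C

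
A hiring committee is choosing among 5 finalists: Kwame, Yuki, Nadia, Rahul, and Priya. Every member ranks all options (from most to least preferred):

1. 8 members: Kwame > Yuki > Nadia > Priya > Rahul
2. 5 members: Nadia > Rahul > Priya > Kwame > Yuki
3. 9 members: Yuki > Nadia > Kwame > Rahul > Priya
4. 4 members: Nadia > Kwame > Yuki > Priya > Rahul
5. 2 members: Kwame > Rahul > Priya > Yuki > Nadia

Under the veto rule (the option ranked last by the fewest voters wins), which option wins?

Kwame

Last-place votes: Kwame 0, Yuki 5, Nadia 2, Rahul 12, Priya 9.
Kwame is ranked last by the fewest voters, so Kwame wins.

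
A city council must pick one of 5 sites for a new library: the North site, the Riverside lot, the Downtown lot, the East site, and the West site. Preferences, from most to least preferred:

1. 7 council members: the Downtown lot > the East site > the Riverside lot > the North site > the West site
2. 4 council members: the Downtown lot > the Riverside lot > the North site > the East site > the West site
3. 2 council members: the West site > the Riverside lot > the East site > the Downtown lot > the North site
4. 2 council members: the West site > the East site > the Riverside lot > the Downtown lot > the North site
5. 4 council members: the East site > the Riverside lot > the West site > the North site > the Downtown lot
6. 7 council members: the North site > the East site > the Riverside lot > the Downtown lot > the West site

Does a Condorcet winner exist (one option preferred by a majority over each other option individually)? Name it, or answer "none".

the East site

the East site vs the North site: 15–11 for the East site.
the East site vs the Riverside lot: 20–6 for the East site.
the East site vs the Downtown lot: 15–11 for the East site.
the East site vs the West site: 22–4 for the East site.
the East site beats every other option head-to-head.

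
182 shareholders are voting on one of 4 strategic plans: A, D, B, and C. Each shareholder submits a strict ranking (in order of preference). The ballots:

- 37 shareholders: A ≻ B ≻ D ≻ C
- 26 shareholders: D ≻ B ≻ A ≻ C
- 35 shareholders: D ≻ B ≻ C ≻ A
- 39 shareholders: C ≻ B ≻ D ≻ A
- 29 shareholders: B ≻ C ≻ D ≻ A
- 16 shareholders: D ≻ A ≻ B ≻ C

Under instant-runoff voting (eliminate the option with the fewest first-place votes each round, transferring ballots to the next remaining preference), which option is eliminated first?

Round 1: A 37, D 77, B 29, C 39. Eliminate B.

B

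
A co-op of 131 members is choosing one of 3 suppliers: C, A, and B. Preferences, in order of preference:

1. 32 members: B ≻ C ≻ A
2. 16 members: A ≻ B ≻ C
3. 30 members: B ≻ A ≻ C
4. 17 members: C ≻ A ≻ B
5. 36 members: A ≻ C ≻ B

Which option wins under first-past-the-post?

B

First-place votes: C 17, A 52, B 62.
B has the most first-place votes.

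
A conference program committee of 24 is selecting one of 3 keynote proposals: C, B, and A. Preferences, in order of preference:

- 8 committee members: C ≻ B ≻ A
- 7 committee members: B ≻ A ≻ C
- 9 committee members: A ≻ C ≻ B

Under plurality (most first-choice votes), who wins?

A

First-place votes: C 8, B 7, A 9.
A has the most first-place votes.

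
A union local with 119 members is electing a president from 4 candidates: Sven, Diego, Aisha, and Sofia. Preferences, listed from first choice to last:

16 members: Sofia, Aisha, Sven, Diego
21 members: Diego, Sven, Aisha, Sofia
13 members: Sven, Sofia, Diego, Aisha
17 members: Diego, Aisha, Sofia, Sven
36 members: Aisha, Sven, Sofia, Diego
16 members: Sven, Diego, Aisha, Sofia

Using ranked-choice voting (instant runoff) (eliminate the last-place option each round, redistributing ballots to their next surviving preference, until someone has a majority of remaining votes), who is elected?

Round 1: Sven 29, Diego 38, Aisha 36, Sofia 16. Eliminate Sofia.
Round 2: Sven 29, Diego 38, Aisha 52. Eliminate Sven.
Round 3: Diego 67, Aisha 52. Diego has a majority.

Diego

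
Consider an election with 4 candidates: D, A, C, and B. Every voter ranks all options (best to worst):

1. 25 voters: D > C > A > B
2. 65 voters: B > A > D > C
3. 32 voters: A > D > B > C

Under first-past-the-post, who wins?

B

First-place votes: D 25, A 32, C 0, B 65.
B has the most first-place votes.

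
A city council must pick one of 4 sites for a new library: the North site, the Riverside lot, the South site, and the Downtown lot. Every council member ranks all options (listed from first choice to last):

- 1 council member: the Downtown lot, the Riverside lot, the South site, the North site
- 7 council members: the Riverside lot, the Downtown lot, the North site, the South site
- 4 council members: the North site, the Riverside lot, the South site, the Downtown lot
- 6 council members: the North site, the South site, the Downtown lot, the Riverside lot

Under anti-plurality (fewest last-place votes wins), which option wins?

the North site

Last-place votes: the North site 1, the Riverside lot 6, the South site 7, the Downtown lot 4.
the North site is ranked last by the fewest voters, so the North site wins.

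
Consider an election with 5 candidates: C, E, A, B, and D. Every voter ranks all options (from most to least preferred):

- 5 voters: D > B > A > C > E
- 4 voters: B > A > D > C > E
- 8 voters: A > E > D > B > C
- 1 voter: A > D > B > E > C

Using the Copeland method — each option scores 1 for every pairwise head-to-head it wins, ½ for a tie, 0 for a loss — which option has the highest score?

A

C: ties E; loses to A, B, and D → score 0.5.
E: ties C; loses to A, B, and D → score 0.5.
A: beats C, E, and D; ties B → score 3.5.
B: beats C and E; ties A; loses to D → score 2.5.
D: beats C, E, and B; loses to A → score 3.
A has the best pairwise record.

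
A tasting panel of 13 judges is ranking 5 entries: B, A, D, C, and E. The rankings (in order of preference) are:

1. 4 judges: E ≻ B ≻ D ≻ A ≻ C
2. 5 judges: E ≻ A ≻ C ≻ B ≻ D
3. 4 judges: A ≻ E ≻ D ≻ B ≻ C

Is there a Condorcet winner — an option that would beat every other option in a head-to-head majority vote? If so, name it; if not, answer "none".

E vs B: 13–0 for E.
E vs A: 9–4 for E.
E vs D: 13–0 for E.
E vs C: 13–0 for E.
E beats every other option head-to-head.

E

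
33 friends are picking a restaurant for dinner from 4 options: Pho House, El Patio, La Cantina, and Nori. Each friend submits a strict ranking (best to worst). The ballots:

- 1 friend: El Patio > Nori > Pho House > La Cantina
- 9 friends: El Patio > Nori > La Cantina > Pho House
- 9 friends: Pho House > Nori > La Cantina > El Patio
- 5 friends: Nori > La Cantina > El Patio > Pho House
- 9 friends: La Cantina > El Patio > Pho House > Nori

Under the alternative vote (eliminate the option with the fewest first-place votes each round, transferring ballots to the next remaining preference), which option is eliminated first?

Round 1: Pho House 9, El Patio 10, La Cantina 9, Nori 5. Eliminate Nori.

Nori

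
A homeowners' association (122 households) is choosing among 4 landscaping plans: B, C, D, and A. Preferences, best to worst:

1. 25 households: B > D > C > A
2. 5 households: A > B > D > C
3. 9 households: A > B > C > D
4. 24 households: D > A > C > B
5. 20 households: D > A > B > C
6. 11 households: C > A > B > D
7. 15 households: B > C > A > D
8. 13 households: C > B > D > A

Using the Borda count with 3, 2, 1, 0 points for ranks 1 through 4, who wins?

B

B: 25·3 + 5·2 + 9·2 + 24·0 + 20·1 + 11·1 + 15·3 + 13·2 = 205
C: 25·1 + 5·0 + 9·1 + 24·1 + 20·0 + 11·3 + 15·2 + 13·3 = 160
D: 25·2 + 5·1 + 9·0 + 24·3 + 20·3 + 11·0 + 15·0 + 13·1 = 200
A: 25·0 + 5·3 + 9·3 + 24·2 + 20·2 + 11·2 + 15·1 + 13·0 = 167
B has the highest Borda score (205).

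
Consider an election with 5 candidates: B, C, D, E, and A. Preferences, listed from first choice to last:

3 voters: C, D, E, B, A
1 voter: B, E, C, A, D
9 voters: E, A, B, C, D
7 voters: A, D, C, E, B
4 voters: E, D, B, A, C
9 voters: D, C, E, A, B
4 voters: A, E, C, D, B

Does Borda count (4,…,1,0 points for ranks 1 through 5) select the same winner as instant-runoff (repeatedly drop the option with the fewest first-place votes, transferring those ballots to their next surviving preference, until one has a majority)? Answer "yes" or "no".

no

Borda — scores: B 33, C 72, D 82, E 98, A 85. Winner: E.
Instant-runoff — R1 B 1, C 3, D 9, E 13, A 11 (B out); R2 C 3, D 9, E 14, A 11 (C out); R3 D 12, E 14, A 11 (A out); R4 D 19, E 18 (D winner). Winner: D.
The two methods disagree.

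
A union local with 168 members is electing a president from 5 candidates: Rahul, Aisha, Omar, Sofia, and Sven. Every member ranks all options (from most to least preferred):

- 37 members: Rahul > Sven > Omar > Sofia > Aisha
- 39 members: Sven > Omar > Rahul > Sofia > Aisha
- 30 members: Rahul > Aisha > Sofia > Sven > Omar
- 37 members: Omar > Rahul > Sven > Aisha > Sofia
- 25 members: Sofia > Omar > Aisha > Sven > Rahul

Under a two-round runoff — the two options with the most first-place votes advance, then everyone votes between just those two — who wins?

Rahul

Round 1 first-place votes: Rahul 67, Aisha 0, Omar 37, Sofia 25, Sven 39.
Rahul and Sven advance.
Runoff: Rahul is preferred to Sven by 104 voters; Sven by 64.
Rahul wins the runoff.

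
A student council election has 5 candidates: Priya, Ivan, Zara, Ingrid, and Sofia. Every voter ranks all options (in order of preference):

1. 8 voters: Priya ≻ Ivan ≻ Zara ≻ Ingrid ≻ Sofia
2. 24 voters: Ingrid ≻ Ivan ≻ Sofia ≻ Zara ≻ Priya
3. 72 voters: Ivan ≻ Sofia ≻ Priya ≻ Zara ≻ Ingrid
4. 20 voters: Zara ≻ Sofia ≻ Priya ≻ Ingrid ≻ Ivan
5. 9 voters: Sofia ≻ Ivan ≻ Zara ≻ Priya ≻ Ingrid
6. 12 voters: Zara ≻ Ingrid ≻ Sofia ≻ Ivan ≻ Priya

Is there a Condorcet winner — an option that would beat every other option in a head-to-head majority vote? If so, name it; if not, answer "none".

Ivan vs Priya: 117–28 for Ivan.
Ivan vs Zara: 113–32 for Ivan.
Ivan vs Ingrid: 89–56 for Ivan.
Ivan vs Sofia: 104–41 for Ivan.
Ivan beats every other option head-to-head.

Ivan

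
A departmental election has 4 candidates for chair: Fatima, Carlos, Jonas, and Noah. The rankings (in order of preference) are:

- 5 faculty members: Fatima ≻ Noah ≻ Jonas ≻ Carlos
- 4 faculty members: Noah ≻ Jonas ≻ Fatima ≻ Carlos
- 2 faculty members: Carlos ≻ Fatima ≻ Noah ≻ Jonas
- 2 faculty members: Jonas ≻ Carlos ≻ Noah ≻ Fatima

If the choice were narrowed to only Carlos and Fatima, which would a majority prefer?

Voters preferring Carlos to Fatima: 4; preferring Fatima to Carlos: 9.
Fatima wins the head-to-head.

Fatima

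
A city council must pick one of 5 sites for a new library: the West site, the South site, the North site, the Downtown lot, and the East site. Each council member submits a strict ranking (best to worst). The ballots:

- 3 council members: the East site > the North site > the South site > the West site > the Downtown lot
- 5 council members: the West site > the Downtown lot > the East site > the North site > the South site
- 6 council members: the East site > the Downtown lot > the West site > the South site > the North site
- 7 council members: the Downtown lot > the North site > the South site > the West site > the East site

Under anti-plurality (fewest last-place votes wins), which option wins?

the West site

Last-place votes: the West site 0, the South site 5, the North site 6, the Downtown lot 3, the East site 7.
the West site is ranked last by the fewest voters, so the West site wins.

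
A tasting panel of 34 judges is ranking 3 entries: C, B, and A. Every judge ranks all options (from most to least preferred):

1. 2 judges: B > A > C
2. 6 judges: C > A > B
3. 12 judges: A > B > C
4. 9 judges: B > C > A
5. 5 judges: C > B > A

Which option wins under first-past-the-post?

First-place votes: C 11, B 11, A 12.
A has the most first-place votes.

A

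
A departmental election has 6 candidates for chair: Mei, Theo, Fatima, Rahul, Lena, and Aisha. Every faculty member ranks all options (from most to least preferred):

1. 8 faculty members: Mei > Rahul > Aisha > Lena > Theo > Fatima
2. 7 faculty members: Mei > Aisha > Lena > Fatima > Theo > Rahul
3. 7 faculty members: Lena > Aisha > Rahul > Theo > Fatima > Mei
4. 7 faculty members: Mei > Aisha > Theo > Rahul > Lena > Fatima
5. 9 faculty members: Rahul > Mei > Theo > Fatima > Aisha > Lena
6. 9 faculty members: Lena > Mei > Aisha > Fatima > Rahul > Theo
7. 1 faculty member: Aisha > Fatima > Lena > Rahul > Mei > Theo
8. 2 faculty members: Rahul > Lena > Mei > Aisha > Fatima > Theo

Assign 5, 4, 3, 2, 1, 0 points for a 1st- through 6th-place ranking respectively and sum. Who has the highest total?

Mei

Mei: 8·5 + 7·5 + 7·0 + 7·5 + 9·4 + 9·4 + 1·1 + 2·3 = 189
Theo: 8·1 + 7·1 + 7·2 + 7·3 + 9·3 + 9·0 + 1·0 + 2·0 = 77
Fatima: 8·0 + 7·2 + 7·1 + 7·0 + 9·2 + 9·2 + 1·4 + 2·1 = 63
Rahul: 8·4 + 7·0 + 7·3 + 7·2 + 9·5 + 9·1 + 1·2 + 2·5 = 133
Lena: 8·2 + 7·3 + 7·5 + 7·1 + 9·0 + 9·5 + 1·3 + 2·4 = 135
Aisha: 8·3 + 7·4 + 7·4 + 7·4 + 9·1 + 9·3 + 1·5 + 2·2 = 153
Mei has the highest Borda score (189).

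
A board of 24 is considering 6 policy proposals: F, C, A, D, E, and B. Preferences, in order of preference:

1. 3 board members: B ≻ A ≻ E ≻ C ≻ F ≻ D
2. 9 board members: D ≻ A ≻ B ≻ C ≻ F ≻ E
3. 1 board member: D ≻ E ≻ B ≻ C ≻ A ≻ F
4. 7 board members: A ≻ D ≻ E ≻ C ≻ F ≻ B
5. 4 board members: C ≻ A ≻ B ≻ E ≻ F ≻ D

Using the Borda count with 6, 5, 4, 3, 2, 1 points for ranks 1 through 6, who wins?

A

F: 3·2 + 9·2 + 1·1 + 7·2 + 4·2 = 47
C: 3·3 + 9·3 + 1·3 + 7·3 + 4·6 = 84
A: 3·5 + 9·5 + 1·2 + 7·6 + 4·5 = 124
D: 3·1 + 9·6 + 1·6 + 7·5 + 4·1 = 102
E: 3·4 + 9·1 + 1·5 + 7·4 + 4·3 = 66
B: 3·6 + 9·4 + 1·4 + 7·1 + 4·4 = 81
A has the highest Borda score (124).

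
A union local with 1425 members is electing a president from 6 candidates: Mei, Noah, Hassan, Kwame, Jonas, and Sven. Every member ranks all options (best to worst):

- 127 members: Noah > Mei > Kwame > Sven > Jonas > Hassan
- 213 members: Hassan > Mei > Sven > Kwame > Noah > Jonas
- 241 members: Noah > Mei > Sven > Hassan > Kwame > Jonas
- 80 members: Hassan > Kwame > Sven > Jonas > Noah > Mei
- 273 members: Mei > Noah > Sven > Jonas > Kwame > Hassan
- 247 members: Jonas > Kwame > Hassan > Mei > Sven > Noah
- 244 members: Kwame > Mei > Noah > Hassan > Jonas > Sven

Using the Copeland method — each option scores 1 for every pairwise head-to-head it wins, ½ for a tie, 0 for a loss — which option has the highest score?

Mei: beats Noah, Hassan, Kwame, Jonas, and Sven → score 5.
Noah: beats Hassan, Jonas, and Sven; loses to Mei and Kwame → score 3.
Hassan: beats Jonas and Sven; loses to Mei, Noah, and Kwame → score 2.
Kwame: beats Noah, Hassan, and Jonas; loses to Mei and Sven → score 3.
Jonas: loses to Mei, Noah, Hassan, Kwame, and Sven → score 0.
Sven: beats Kwame and Jonas; loses to Mei, Noah, and Hassan → score 2.
Mei has the best pairwise record.

Mei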